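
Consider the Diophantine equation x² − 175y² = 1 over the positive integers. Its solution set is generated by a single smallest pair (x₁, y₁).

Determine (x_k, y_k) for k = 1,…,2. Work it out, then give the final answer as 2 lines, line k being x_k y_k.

[13; 4,2,1,2,4,26] for √175; ℓ=6 ⇒ convergent index 5
k=0  a_k=13  p_k/q_k = 13/1
…
k=2  a_k=2  p_k/q_k = 119/9
…
k=4  a_k=2  p_k/q_k = 463/35
k=5  a_k=4  p_k/q_k = 2024/153
→ (2024, 153).  Check: 2024²=4096576, 175·153²=4096575, difference 1.
k=2:  x_2 = 2024·2024+175·153·153 = 8193151,  y_2 = 2024·153+153·2024 = 619344

2024 153
8193151 619344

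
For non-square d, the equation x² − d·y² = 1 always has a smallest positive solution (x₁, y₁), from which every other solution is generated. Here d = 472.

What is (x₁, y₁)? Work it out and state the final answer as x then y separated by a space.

306917 14127

√472 = [21; 1,2,1,1,1,…,2,1,42, …], period ℓ=14 (even) → k=13
i=0: a=21 ⇒ p=21, q=1
i=1: a=1 ⇒ p=22, q=1
…
i=4: a=1 ⇒ p=152, q=7
…
i=6: a=4 ⇒ p=1108, q=51
i=7: a=5 ⇒ p=5779, q=266
…
i=10: a=1 ⇒ p=54227, q=2496
i=11: a=1 ⇒ p=84230, q=3877
i=12: a=2 ⇒ p=222687, q=10250
i=13: a=1 ⇒ p=306917, q=14127
(x₁, y₁) = (306917, 14127);  306917² − 472·14127² = 1 ✓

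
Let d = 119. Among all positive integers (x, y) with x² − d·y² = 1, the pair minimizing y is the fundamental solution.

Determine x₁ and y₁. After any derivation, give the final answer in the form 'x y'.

120 11

√119 → a₀=10, period (1,9,1,20); ℓ=4 even so k=3
k=0  a_k=10  p_k/q_k = 10/1
…
k=2  a_k=9  p_k/q_k = 109/10
k=3  a_k=1  p_k/q_k = 120/11
fundamental: x₁=120, y₁=11  (since 14400 − 119·121 = 1)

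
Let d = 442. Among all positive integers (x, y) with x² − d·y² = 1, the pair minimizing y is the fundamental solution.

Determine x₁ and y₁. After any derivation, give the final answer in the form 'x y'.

883 42

√442 → a₀=21, period (42); ℓ=1 odd so k=1
k=0  a_k=21  p_k/q_k = 21/1
k=1  a_k=42  p_k/q_k = 883/42
(x₁, y₁) = (883, 42);  883² − 442·42² = 1 ✓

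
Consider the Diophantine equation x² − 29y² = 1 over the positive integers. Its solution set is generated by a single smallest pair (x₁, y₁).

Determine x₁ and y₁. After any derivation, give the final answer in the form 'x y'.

d=29: √d = [5; 2,1,1,2,10] (ℓ=5, odd), read p_9/q_9
k=0  a_k=5  p_k/q_k = 5/1
k=1  a_k=2  p_k/q_k = 11/2
k=2  a_k=1  p_k/q_k = 16/3
k=3  a_k=1  p_k/q_k = 27/5
k=4  a_k=2  p_k/q_k = 70/13
k=5  a_k=10  p_k/q_k = 727/135
…
k=7  a_k=1  p_k/q_k = 2251/418
k=8  a_k=1  p_k/q_k = 3775/701
k=9  a_k=2  p_k/q_k = 9801/1820
→ (9801, 1820).  Check: 9801²=96059601, 29·1820²=96059600, difference 1.

9801 1820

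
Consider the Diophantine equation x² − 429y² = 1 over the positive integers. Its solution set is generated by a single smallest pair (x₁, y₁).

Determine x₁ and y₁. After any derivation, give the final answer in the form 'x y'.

√429 → a₀=20, period (1,2,2,9,1,12,1,9,2,2,1,40); ℓ=12 even so k=11
i=0: a=20 ⇒ p=20, q=1
…
i=2: a=2 ⇒ p=62, q=3
…
i=6: a=12 ⇒ p=19511, q=942
i=7: a=1 ⇒ p=21023, q=1015
…
i=10: a=2 ⇒ p=1085636, q=52415
i=11: a=1 ⇒ p=1524095, q=73584
(x₁, y₁) = (1524095, 73584);  1524095² − 429·73584² = 1 ✓

1524095 73584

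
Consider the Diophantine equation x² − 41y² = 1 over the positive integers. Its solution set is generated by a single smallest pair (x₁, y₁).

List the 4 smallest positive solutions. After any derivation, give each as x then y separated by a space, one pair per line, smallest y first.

√41 → a₀=6, period (2,2,12); ℓ=3 odd so k=5
a_0=6:  p_0=6·1+0=6,  q_0=6·0+1=1
…
a_2=2:  p_2=2·13+6=32,  q_2=2·2+1=5
a_3=12:  p_3=12·32+13=397,  q_3=12·5+2=62
a_4=2:  p_4=2·397+32=826,  q_4=2·62+5=129
a_5=2:  p_5=2·826+397=2049,  q_5=2·129+62=320
→ (2049, 320).  Check: 2049²=4198401, 41·320²=4198400, difference 1.
k=2:  x_2 = 2049·2049+41·320·320 = 8396801,  y_2 = 2049·320+320·2049 = 1311360
k=3:  x_3 = 2049·8396801+41·320·1311360 = 34410088449,  y_3 = 2049·1311360+320·8396801 = 5373952960
k=4:  x_4 = 2049·34410088449+41·320·5373952960 = 141012534067201,  y_4 = 2049·5373952960+320·34410088449 = 22022457918720

2049 320
8396801 1311360
34410088449 5373952960
141012534067201 22022457918720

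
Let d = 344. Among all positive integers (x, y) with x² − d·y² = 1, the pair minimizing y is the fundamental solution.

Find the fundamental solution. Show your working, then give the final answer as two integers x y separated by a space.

10405 561

[18; 1,1,4,1,3,1,4,1,1,36] for √344; ℓ=10 ⇒ convergent index 9
step 0: (18, 1)  from 18·(1,0) + (0,1)
…
step 2: (37, 2)  from 1·(19,1) + (18,1)
…
step 4: (204, 11)  from 1·(167,9) + (37,2)
…
step 6: (983, 53)  from 1·(779,42) + (204,11)
step 7: (4711, 254)  from 4·(983,53) + (779,42)
step 8: (5694, 307)  from 1·(4711,254) + (983,53)
step 9: (10405, 561)  from 1·(5694,307) + (4711,254)
→ (10405, 561).  Check: 10405²=108264025, 344·561²=108264024, difference 1.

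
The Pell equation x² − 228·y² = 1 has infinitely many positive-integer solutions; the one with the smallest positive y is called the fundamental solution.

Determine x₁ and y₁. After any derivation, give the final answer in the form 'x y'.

√228 = [15; 10,30, …], period ℓ=2 (even) → k=1
step 0: (15, 1)  from 15·(1,0) + (0,1)
step 1: (151, 10)  from 10·(15,1) + (1,0)
(x₁, y₁) = (151, 10);  151² − 228·10² = 1 ✓

151 10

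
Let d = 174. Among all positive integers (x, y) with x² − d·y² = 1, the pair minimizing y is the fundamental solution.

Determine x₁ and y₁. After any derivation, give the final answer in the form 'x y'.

1451 110

√174 → a₀=13, period (5,4,5,26); ℓ=4 even so k=3
k=0  a_k=13  p_k/q_k = 13/1
…
k=2  a_k=4  p_k/q_k = 277/21
k=3  a_k=5  p_k/q_k = 1451/110
→ (1451, 110).  Check: 1451²=2105401, 174·110²=2105400, difference 1.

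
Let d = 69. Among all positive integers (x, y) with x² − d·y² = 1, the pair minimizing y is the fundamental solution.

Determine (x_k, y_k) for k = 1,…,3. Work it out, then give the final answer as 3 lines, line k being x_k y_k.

7775 936
120901249 14554800
1880014414175 226327139064

√69 → a₀=8, period (3,3,1,4,1,3,3,16); ℓ=8 even so k=7
step 0: (8, 1)  from 8·(1,0) + (0,1)
step 1: (25, 3)  from 3·(8,1) + (1,0)
step 2: (83, 10)  from 3·(25,3) + (8,1)
step 3: (108, 13)  from 1·(83,10) + (25,3)
step 4: (515, 62)  from 4·(108,13) + (83,10)
step 5: (623, 75)  from 1·(515,62) + (108,13)
step 6: (2384, 287)  from 3·(623,75) + (515,62)
step 7: (7775, 936)  from 3·(2384,287) + (623,75)
fundamental: x₁=7775, y₁=936  (since 60450625 − 69·876096 = 1)
(x_2, y_2) = (7775·7775 + 69·936·936, 7775·936 + 936·7775) = (120901249, 14554800)
(x_3, y_3) = (7775·120901249 + 69·936·14554800, 7775·14554800 + 936·120901249) = (1880014414175, 226327139064)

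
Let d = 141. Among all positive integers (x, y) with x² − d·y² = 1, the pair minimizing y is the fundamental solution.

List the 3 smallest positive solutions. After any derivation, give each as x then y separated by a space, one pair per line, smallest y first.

√141 = [11; 1,6,1,22, …], period ℓ=4 (even) → k=3
k=0  a_k=11  p_k/q_k = 11/1
…
k=2  a_k=6  p_k/q_k = 83/7
k=3  a_k=1  p_k/q_k = 95/8
fundamental: x₁=95, y₁=8  (since 9025 − 141·64 = 1)
k=2:  x_2 = 95·95+141·8·8 = 18049,  y_2 = 95·8+8·95 = 1520
k=3:  x_3 = 95·18049+141·8·1520 = 3429215,  y_3 = 95·1520+8·18049 = 288792

95 8
18049 1520
3429215 288792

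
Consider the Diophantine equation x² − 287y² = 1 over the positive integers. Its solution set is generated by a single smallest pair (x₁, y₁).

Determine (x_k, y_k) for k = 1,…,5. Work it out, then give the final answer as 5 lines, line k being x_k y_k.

288 17
165887 9792
95550624 5640175
55036993537 3248731008
31701212726688 1871263420433

√287 = [16; 1,15,1,32, …], period ℓ=4 (even) → k=3
k=0  a_k=16  p_k/q_k = 16/1
k=1  a_k=1  p_k/q_k = 17/1
k=2  a_k=15  p_k/q_k = 271/16
k=3  a_k=1  p_k/q_k = 288/17
(x₁, y₁) = (288, 17);  288² − 287·17² = 1 ✓
(x_2, y_2) = (288·288 + 287·17·17, 288·17 + 17·288) = (165887, 9792)
(x_3, y_3) = (288·165887 + 287·17·9792, 288·9792 + 17·165887) = (95550624, 5640175)
(x_4, y_4) = (288·95550624 + 287·17·5640175, 288·5640175 + 17·95550624) = (55036993537, 3248731008)
(x_5, y_5) = (288·55036993537 + 287·17·3248731008, 288·3248731008 + 17·55036993537) = (31701212726688, 1871263420433)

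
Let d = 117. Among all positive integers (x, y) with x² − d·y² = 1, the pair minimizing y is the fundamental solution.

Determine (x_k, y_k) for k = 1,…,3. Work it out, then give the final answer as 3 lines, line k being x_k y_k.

√117 → a₀=10, period (1,4,2,4,1,20); ℓ=6 even so k=5
k=0  a_k=10  p_k/q_k = 10/1
…
k=2  a_k=4  p_k/q_k = 54/5
…
k=4  a_k=4  p_k/q_k = 530/49
k=5  a_k=1  p_k/q_k = 649/60
→ (649, 60).  Check: 649²=421201, 117·60²=421200, difference 1.
(649+60√117)^2 = 842401 + 77880√117
(649+60√117)^3 = 1093435849 + 101088180√117

649 60
842401 77880
1093435849 101088180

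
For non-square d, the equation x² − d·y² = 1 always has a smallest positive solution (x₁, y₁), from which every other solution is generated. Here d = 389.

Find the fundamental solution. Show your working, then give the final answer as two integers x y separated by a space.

3287049 166660

[19; 1,2,1,1,1,1,2,1,38] for √389; ℓ=9 ⇒ convergent index 17
step 0: (19, 1)  from 19·(1,0) + (0,1)
…
step 7: (927, 47)  from 2·(355,18) + (217,11)
…
step 9: (49643, 2517)  from 38·(1282,65) + (927,47)
…
step 14: (556329, 28207)  from 1·(353911,17944) + (202418,10263)
step 15: (910240, 46151)  from 1·(556329,28207) + (353911,17944)
step 16: (2376809, 120509)  from 2·(910240,46151) + (556329,28207)
step 17: (3287049, 166660)  from 1·(2376809,120509) + (910240,46151)
(x₁, y₁) = (3287049, 166660);  3287049² − 389·166660² = 1 ✓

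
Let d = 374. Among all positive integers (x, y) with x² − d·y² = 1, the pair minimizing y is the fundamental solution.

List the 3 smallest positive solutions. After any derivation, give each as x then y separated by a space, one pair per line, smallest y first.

3365 174
22646449 1171020
152410598405 7880964426

√374 = [19; 2,1,18,1,2,38, …], period ℓ=6 (even) → k=5
step 0: (19, 1)  from 19·(1,0) + (0,1)
…
step 3: (1083, 56)  from 18·(58,3) + (39,2)
step 4: (1141, 59)  from 1·(1083,56) + (58,3)
step 5: (3365, 174)  from 2·(1141,59) + (1083,56)
fundamental: x₁=3365, y₁=174  (since 11323225 − 374·30276 = 1)
k=2:  x_2 = 3365·3365+374·174·174 = 22646449,  y_2 = 3365·174+174·3365 = 1171020
k=3:  x_3 = 3365·22646449+374·174·1171020 = 152410598405,  y_3 = 3365·1171020+174·22646449 = 7880964426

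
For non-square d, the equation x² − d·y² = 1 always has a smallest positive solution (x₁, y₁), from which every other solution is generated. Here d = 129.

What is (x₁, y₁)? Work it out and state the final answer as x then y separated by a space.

[11; 2,1,3,1,6,1,3,1,2,22] for √129; ℓ=10 ⇒ convergent index 9
step 0: (11, 1)  from 11·(1,0) + (0,1)
…
step 2: (34, 3)  from 1·(23,2) + (11,1)
step 3: (125, 11)  from 3·(34,3) + (23,2)
step 4: (159, 14)  from 1·(125,11) + (34,3)
step 5: (1079, 95)  from 6·(159,14) + (125,11)
step 6: (1238, 109)  from 1·(1079,95) + (159,14)
step 7: (4793, 422)  from 3·(1238,109) + (1079,95)
step 8: (6031, 531)  from 1·(4793,422) + (1238,109)
step 9: (16855, 1484)  from 2·(6031,531) + (4793,422)
(x₁, y₁) = (16855, 1484);  16855² − 129·1484² = 1 ✓

16855 1484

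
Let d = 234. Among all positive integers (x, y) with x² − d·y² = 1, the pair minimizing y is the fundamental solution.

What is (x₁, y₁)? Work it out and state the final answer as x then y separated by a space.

5201 340

d=234: √d = [15; 3,2,1,2,1,2,3,30] (ℓ=8, even), read p_7/q_7
i=0: a=15 ⇒ p=15, q=1
i=1: a=3 ⇒ p=46, q=3
i=2: a=2 ⇒ p=107, q=7
…
i=4: a=2 ⇒ p=413, q=27
i=5: a=1 ⇒ p=566, q=37
i=6: a=2 ⇒ p=1545, q=101
i=7: a=3 ⇒ p=5201, q=340
fundamental: x₁=5201, y₁=340  (since 27050401 − 234·115600 = 1)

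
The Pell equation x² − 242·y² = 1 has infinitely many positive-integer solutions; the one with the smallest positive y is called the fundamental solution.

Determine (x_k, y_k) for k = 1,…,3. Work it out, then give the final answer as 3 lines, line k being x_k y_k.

[15; 1,1,3,1,14,1,3,1,1,30] for √242; ℓ=10 ⇒ convergent index 9
a_0=15:  p_0=15·1+0=15,  q_0=15·0+1=1
a_1=1:  p_1=1·15+1=16,  q_1=1·1+0=1
…
a_3=3:  p_3=3·31+16=109,  q_3=3·2+1=7
a_4=1:  p_4=1·109+31=140,  q_4=1·7+2=9
…
a_8=1:  p_8=1·8696+2209=10905,  q_8=1·559+142=701
a_9=1:  p_9=1·10905+8696=19601,  q_9=1·701+559=1260
fundamental: x₁=19601, y₁=1260  (since 384199201 − 242·1587600 = 1)
n=2: (19601,1260)∘(19601,1260) = (19601·19601+242·1260·1260, 19601·1260+1260·19601) = (768398401,49394520)
n=3: (768398401,49394520)∘(19601,1260) = (19601·768398401+242·1260·49394520, 19601·49394520+1260·768398401) = (30122754096401,1936363971780)

19601 1260
768398401 49394520
30122754096401 1936363971780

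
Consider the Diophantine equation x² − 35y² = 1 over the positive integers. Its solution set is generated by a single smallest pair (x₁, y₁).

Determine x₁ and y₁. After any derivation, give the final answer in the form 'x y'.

√35 = [5; 1,10, …], period ℓ=2 (even) → k=1
i=0: a=5 ⇒ p=5, q=1
i=1: a=1 ⇒ p=6, q=1
(x₁, y₁) = (6, 1);  6² − 35·1² = 1 ✓

6 1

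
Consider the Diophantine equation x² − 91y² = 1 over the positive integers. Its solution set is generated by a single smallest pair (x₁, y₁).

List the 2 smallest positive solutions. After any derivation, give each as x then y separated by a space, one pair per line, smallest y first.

[9; 1,1,5,1,5,1,1,18] for √91; ℓ=8 ⇒ convergent index 7
step 0: (9, 1)  from 9·(1,0) + (0,1)
…
step 3: (105, 11)  from 5·(19,2) + (10,1)
step 4: (124, 13)  from 1·(105,11) + (19,2)
step 5: (725, 76)  from 5·(124,13) + (105,11)
step 6: (849, 89)  from 1·(725,76) + (124,13)
step 7: (1574, 165)  from 1·(849,89) + (725,76)
(x₁, y₁) = (1574, 165);  1574² − 91·165² = 1 ✓
n=2: (1574,165)∘(1574,165) = (1574·1574+91·165·165, 1574·165+165·1574) = (4954951,519420)

1574 165
4954951 519420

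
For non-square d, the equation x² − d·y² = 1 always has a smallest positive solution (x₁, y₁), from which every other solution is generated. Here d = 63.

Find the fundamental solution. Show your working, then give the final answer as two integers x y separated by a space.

8 1

d=63: √d = [7; 1,14] (ℓ=2, even), read p_1/q_1
a_0=7:  p_0=7·1+0=7,  q_0=7·0+1=1
a_1=1:  p_1=1·7+1=8,  q_1=1·1+0=1
(x₁, y₁) = (8, 1);  8² − 63·1² = 1 ✓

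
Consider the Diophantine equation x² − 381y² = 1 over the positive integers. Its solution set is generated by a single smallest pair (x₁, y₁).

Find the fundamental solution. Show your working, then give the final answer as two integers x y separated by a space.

d=381: √d = [19; 1,1,12,1,1,38] (ℓ=6, even), read p_5/q_5
a_0=19:  p_0=19·1+0=19,  q_0=19·0+1=1
…
a_4=1:  p_4=1·488+39=527,  q_4=1·25+2=27
a_5=1:  p_5=1·527+488=1015,  q_5=1·27+25=52
(x₁, y₁) = (1015, 52);  1015² − 381·52² = 1 ✓

1015 52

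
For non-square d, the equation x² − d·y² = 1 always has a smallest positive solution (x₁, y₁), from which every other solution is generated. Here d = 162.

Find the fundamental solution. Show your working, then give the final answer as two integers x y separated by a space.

19601 1540

√162 = [12; 1,2,1,2,12,2,1,2,1,24, …], period ℓ=10 (even) → k=9
i=0: a=12 ⇒ p=12, q=1
…
i=4: a=2 ⇒ p=140, q=11
…
i=8: a=2 ⇒ p=14268, q=1121
i=9: a=1 ⇒ p=19601, q=1540
fundamental: x₁=19601, y₁=1540  (since 384199201 − 162·2371600 = 1)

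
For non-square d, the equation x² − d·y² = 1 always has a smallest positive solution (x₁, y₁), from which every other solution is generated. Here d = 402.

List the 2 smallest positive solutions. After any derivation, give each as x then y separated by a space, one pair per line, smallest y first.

d=402: √d = [20; 20,40] (ℓ=2, even), read p_1/q_1
i=0: a=20 ⇒ p=20, q=1
i=1: a=20 ⇒ p=401, q=20
(x₁, y₁) = (401, 20);  401² − 402·20² = 1 ✓
k=2:  x_2 = 401·401+402·20·20 = 321601,  y_2 = 401·20+20·401 = 16040

401 20
321601 16040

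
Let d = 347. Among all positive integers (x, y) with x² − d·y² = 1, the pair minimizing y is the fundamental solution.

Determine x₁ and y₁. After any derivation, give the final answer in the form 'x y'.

641602 34443

[18; 1,1,1,2,4,…,1,1,36] for √347; ℓ=14 ⇒ convergent index 13
i=0: a=18 ⇒ p=18, q=1
…
i=3: a=1 ⇒ p=56, q=3
i=4: a=2 ⇒ p=149, q=8
i=5: a=4 ⇒ p=652, q=35
i=6: a=1 ⇒ p=801, q=43
…
i=9: a=4 ⇒ p=74549, q=4002
i=10: a=2 ⇒ p=164168, q=8813
…
i=12: a=1 ⇒ p=402885, q=21628
i=13: a=1 ⇒ p=641602, q=34443
→ (641602, 34443).  Check: 641602²=411653126404, 347·34443²=411653126403, difference 1.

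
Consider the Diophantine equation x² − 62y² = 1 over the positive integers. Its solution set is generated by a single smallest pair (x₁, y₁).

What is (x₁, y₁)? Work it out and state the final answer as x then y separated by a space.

√62 = [7; 1,6,1,14, …], period ℓ=4 (even) → k=3
k=0  a_k=7  p_k/q_k = 7/1
…
k=2  a_k=6  p_k/q_k = 55/7
k=3  a_k=1  p_k/q_k = 63/8
→ (63, 8).  Check: 63²=3969, 62·8²=3968, difference 1.

63 8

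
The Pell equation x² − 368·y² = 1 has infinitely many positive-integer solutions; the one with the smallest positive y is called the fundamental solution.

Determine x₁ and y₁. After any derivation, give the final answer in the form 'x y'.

1151 60

√368 → a₀=19, period (5,2,5,38); ℓ=4 even so k=3
i=0: a=19 ⇒ p=19, q=1
…
i=2: a=2 ⇒ p=211, q=11
i=3: a=5 ⇒ p=1151, q=60
(x₁, y₁) = (1151, 60);  1151² − 368·60² = 1 ✓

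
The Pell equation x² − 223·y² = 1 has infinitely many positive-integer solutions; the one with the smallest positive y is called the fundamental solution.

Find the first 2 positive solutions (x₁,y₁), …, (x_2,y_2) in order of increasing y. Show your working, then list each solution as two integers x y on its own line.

d=223: √d = [14; 1,13,1,28] (ℓ=4, even), read p_3/q_3
k=0  a_k=14  p_k/q_k = 14/1
…
k=2  a_k=13  p_k/q_k = 209/14
k=3  a_k=1  p_k/q_k = 224/15
(x₁, y₁) = (224, 15);  224² − 223·15² = 1 ✓
n=2: (224,15)∘(224,15) = (224·224+223·15·15, 224·15+15·224) = (100351,6720)

224 15
100351 6720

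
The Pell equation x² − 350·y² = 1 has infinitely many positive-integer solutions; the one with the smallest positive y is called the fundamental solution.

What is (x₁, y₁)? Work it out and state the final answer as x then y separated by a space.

d=350: √d = [18; 1,2,2,2,1,36] (ℓ=6, even), read p_5/q_5
i=0: a=18 ⇒ p=18, q=1
i=1: a=1 ⇒ p=19, q=1
i=2: a=2 ⇒ p=56, q=3
i=3: a=2 ⇒ p=131, q=7
i=4: a=2 ⇒ p=318, q=17
i=5: a=1 ⇒ p=449, q=24
(x₁, y₁) = (449, 24);  449² − 350·24² = 1 ✓

449 24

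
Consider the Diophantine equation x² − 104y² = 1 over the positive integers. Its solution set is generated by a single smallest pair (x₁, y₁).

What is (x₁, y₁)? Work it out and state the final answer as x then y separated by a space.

d=104: √d = [10; 5,20] (ℓ=2, even), read p_1/q_1
step 0: (10, 1)  from 10·(1,0) + (0,1)
step 1: (51, 5)  from 5·(10,1) + (1,0)
(x₁, y₁) = (51, 5);  51² − 104·5² = 1 ✓

51 5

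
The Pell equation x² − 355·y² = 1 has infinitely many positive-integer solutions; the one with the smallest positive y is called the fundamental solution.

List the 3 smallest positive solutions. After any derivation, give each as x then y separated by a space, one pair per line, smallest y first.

√355 = [18; 1,5,3,3,1,6,1,3,3,5,1,36, …], period ℓ=12 (even) → k=11
a_0=18:  p_0=18·1+0=18,  q_0=18·0+1=1
a_1=1:  p_1=1·18+1=19,  q_1=1·1+0=1
a_2=5:  p_2=5·19+18=113,  q_2=5·1+1=6
a_3=3:  p_3=3·113+19=358,  q_3=3·6+1=19
a_4=3:  p_4=3·358+113=1187,  q_4=3·19+6=63
a_5=1:  p_5=1·1187+358=1545,  q_5=1·63+19=82
a_6=6:  p_6=6·1545+1187=10457,  q_6=6·82+63=555
a_7=1:  p_7=1·10457+1545=12002,  q_7=1·555+82=637
a_8=3:  p_8=3·12002+10457=46463,  q_8=3·637+555=2466
a_9=3:  p_9=3·46463+12002=151391,  q_9=3·2466+637=8035
a_10=5:  p_10=5·151391+46463=803418,  q_10=5·8035+2466=42641
a_11=1:  p_11=1·803418+151391=954809,  q_11=1·42641+8035=50676
→ (954809, 50676).  Check: 954809²=911660226481, 355·50676²=911660226480, difference 1.
k=2:  x_2 = 954809·954809+355·50676·50676 = 1823320452961,  y_2 = 954809·50676+50676·954809 = 96771801768
k=3:  x_3 = 954809·1823320452961+355·50676·96771801768 = 3481845556741524089,  y_3 = 954809·96771801768+50676·1823320452961 = 184797174548553948

954809 50676
1823320452961 96771801768
3481845556741524089 184797174548553948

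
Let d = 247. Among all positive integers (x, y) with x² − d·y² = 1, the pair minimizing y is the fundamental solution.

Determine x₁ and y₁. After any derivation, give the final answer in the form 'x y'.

85292 5427

√247 → a₀=15, period (1,2,1,1,9,1,9,1,1,2,1,30); ℓ=12 even so k=11
i=0: a=15 ⇒ p=15, q=1
i=1: a=1 ⇒ p=16, q=1
i=2: a=2 ⇒ p=47, q=3
…
i=4: a=1 ⇒ p=110, q=7
i=5: a=9 ⇒ p=1053, q=67
…
i=7: a=9 ⇒ p=11520, q=733
i=8: a=1 ⇒ p=12683, q=807
i=9: a=1 ⇒ p=24203, q=1540
i=10: a=2 ⇒ p=61089, q=3887
i=11: a=1 ⇒ p=85292, q=5427
fundamental: x₁=85292, y₁=5427  (since 7274725264 − 247·29452329 = 1)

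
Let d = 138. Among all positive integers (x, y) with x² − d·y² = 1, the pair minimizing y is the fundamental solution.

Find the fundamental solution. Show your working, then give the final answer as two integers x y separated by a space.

√138 → a₀=11, period (1,2,1,22); ℓ=4 even so k=3
i=0: a=11 ⇒ p=11, q=1
…
i=2: a=2 ⇒ p=35, q=3
i=3: a=1 ⇒ p=47, q=4
fundamental: x₁=47, y₁=4  (since 2209 − 138·16 = 1)

47 4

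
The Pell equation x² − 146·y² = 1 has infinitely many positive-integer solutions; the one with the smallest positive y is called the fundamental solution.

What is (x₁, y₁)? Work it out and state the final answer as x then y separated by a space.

d=146: √d = [12; 12,24] (ℓ=2, even), read p_1/q_1
step 0: (12, 1)  from 12·(1,0) + (0,1)
step 1: (145, 12)  from 12·(12,1) + (1,0)
fundamental: x₁=145, y₁=12  (since 21025 − 146·144 = 1)

145 12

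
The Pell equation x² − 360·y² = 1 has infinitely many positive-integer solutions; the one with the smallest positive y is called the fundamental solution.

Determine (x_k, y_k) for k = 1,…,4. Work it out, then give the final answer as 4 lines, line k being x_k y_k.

√360 → a₀=18, period (1,36); ℓ=2 even so k=1
step 0: (18, 1)  from 18·(1,0) + (0,1)
step 1: (19, 1)  from 1·(18,1) + (1,0)
fundamental: x₁=19, y₁=1  (since 361 − 360·1 = 1)
(x_2, y_2) = (19·19 + 360·1·1, 19·1 + 1·19) = (721, 38)
(x_3, y_3) = (19·721 + 360·1·38, 19·38 + 1·721) = (27379, 1443)
(x_4, y_4) = (19·27379 + 360·1·1443, 19·1443 + 1·27379) = (1039681, 54796)

19 1
721 38
27379 1443
1039681 54796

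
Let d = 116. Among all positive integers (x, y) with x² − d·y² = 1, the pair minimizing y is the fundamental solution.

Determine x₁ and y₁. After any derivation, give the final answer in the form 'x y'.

√116 → a₀=10, period (1,3,2,1,4,1,2,3,1,20); ℓ=10 even so k=9
i=0: a=10 ⇒ p=10, q=1
…
i=7: a=2 ⇒ p=2251, q=209
i=8: a=3 ⇒ p=7550, q=701
i=9: a=1 ⇒ p=9801, q=910
(x₁, y₁) = (9801, 910);  9801² − 116·910² = 1 ✓

9801 910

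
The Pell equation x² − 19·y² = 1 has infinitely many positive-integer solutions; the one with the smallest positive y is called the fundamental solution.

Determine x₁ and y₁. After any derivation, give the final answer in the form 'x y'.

[4; 2,1,3,1,2,8] for √19; ℓ=6 ⇒ convergent index 5
k=0  a_k=4  p_k/q_k = 4/1
…
k=4  a_k=1  p_k/q_k = 61/14
k=5  a_k=2  p_k/q_k = 170/39
→ (170, 39).  Check: 170²=28900, 19·39²=28899, difference 1.

170 39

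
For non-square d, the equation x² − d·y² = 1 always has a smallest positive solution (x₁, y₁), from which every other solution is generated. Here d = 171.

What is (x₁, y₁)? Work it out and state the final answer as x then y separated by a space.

170 13

√171 → a₀=13, period (13,26); ℓ=2 even so k=1
a_0=13:  p_0=13·1+0=13,  q_0=13·0+1=1
a_1=13:  p_1=13·13+1=170,  q_1=13·1+0=13
(x₁, y₁) = (170, 13);  170² − 171·13² = 1 ✓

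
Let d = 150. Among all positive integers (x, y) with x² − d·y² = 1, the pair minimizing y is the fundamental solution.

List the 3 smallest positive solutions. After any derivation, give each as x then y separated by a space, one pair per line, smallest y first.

49 4
4801 392
470449 38412

√150 → a₀=12, period (4,24); ℓ=2 even so k=1
k=0  a_k=12  p_k/q_k = 12/1
k=1  a_k=4  p_k/q_k = 49/4
→ (49, 4).  Check: 49²=2401, 150·4²=2400, difference 1.
n=2: (49,4)∘(49,4) = (49·49+150·4·4, 49·4+4·49) = (4801,392)
n=3: (4801,392)∘(49,4) = (49·4801+150·4·392, 49·392+4·4801) = (470449,38412)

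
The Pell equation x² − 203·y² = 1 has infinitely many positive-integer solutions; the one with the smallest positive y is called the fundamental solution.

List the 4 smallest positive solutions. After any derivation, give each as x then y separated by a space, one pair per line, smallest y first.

57 4
6497 456
740601 51980
84422017 5925264

√203 = [14; 4,28, …], period ℓ=2 (even) → k=1
i=0: a=14 ⇒ p=14, q=1
i=1: a=4 ⇒ p=57, q=4
(x₁, y₁) = (57, 4);  57² − 203·4² = 1 ✓
k=2:  x_2 = 57·57+203·4·4 = 6497,  y_2 = 57·4+4·57 = 456
k=3:  x_3 = 57·6497+203·4·456 = 740601,  y_3 = 57·456+4·6497 = 51980
k=4:  x_4 = 57·740601+203·4·51980 = 84422017,  y_4 = 57·51980+4·740601 = 5925264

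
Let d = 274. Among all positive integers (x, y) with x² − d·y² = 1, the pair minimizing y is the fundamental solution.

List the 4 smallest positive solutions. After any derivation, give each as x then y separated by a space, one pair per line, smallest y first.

3959299 239190
31352097142801 1894049455620
248264653730785753699 14998216231173381570
1965907990503261255572251201 118764845051735182903983240

[16; 1,1,4,4,1,1,32] for √274; ℓ=7 ⇒ convergent index 13
k=0  a_k=16  p_k/q_k = 16/1
k=1  a_k=1  p_k/q_k = 17/1
k=2  a_k=1  p_k/q_k = 33/2
k=3  a_k=4  p_k/q_k = 149/9
k=4  a_k=4  p_k/q_k = 629/38
…
k=7  a_k=32  p_k/q_k = 45802/2767
…
k=9  a_k=1  p_k/q_k = 93011/5619
k=10  a_k=4  p_k/q_k = 419253/25328
k=11  a_k=4  p_k/q_k = 1770023/106931
k=12  a_k=1  p_k/q_k = 2189276/132259
k=13  a_k=1  p_k/q_k = 3959299/239190
(x₁, y₁) = (3959299, 239190);  3959299² − 274·239190² = 1 ✓
(x_2, y_2) = (3959299·3959299 + 274·239190·239190, 3959299·239190 + 239190·3959299) = (31352097142801, 1894049455620)
(x_3, y_3) = (3959299·31352097142801 + 274·239190·1894049455620, 3959299·1894049455620 + 239190·31352097142801) = (248264653730785753699, 14998216231173381570)
(x_4, y_4) = (3959299·248264653730785753699 + 274·239190·14998216231173381570, 3959299·14998216231173381570 + 239190·248264653730785753699) = (1965907990503261255572251201, 118764845051735182903983240)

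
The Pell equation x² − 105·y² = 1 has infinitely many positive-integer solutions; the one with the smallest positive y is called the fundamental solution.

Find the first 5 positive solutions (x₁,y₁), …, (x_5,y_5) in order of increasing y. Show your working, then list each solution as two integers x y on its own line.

41 4
3361 328
275561 26892
22592641 2204816
1852321001 180768020

d=105: √d = [10; 4,20] (ℓ=2, even), read p_1/q_1
step 0: (10, 1)  from 10·(1,0) + (0,1)
step 1: (41, 4)  from 4·(10,1) + (1,0)
→ (41, 4).  Check: 41²=1681, 105·4²=1680, difference 1.
(41+4√105)^2 = 3361 + 328√105
(41+4√105)^3 = 275561 + 26892√105
(41+4√105)^4 = 22592641 + 2204816√105
(41+4√105)^5 = 1852321001 + 180768020√105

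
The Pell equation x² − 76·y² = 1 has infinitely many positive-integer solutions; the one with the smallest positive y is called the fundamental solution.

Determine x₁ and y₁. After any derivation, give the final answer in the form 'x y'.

d=76: √d = [8; 1,2,1,1,5,4,5,1,1,2,1,16] (ℓ=12, even), read p_11/q_11
step 0: (8, 1)  from 8·(1,0) + (0,1)
…
step 3: (35, 4)  from 1·(26,3) + (9,1)
…
step 5: (340, 39)  from 5·(61,7) + (35,4)
…
step 9: (16311, 1871)  from 1·(8866,1017) + (7445,854)
step 10: (41488, 4759)  from 2·(16311,1871) + (8866,1017)
step 11: (57799, 6630)  from 1·(41488,4759) + (16311,1871)
→ (57799, 6630).  Check: 57799²=3340724401, 76·6630²=3340724400, difference 1.

57799 6630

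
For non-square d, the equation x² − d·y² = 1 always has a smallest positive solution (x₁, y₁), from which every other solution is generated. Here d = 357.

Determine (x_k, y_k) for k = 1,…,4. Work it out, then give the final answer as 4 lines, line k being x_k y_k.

d=357: √d = [18; 1,8,2,8,1,36] (ℓ=6, even), read p_5/q_5
k=0  a_k=18  p_k/q_k = 18/1
k=1  a_k=1  p_k/q_k = 19/1
k=2  a_k=8  p_k/q_k = 170/9
k=3  a_k=2  p_k/q_k = 359/19
k=4  a_k=8  p_k/q_k = 3042/161
k=5  a_k=1  p_k/q_k = 3401/180
(x₁, y₁) = (3401, 180);  3401² − 357·180² = 1 ✓
n=2: (3401,180)∘(3401,180) = (3401·3401+357·180·180, 3401·180+180·3401) = (23133601,1224360)
n=3: (23133601,1224360)∘(3401,180) = (3401·23133601+357·180·1224360, 3401·1224360+180·23133601) = (157354750601,8328096540)
n=4: (157354750601,8328096540)∘(3401,180) = (3401·157354750601+357·180·8328096540, 3401·8328096540+180·157354750601) = (1070326990454401,56647711440720)

3401 180
23133601 1224360
157354750601 8328096540
1070326990454401 56647711440720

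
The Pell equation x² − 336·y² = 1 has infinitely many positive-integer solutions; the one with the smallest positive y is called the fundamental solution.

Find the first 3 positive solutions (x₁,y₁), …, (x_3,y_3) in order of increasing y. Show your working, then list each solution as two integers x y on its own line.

55 3
6049 330
665335 36297

d=336: √d = [18; 3,36] (ℓ=2, even), read p_1/q_1
step 0: (18, 1)  from 18·(1,0) + (0,1)
step 1: (55, 3)  from 3·(18,1) + (1,0)
(x₁, y₁) = (55, 3);  55² − 336·3² = 1 ✓
n=2: (55,3)∘(55,3) = (55·55+336·3·3, 55·3+3·55) = (6049,330)
n=3: (6049,330)∘(55,3) = (55·6049+336·3·330, 55·330+3·6049) = (665335,36297)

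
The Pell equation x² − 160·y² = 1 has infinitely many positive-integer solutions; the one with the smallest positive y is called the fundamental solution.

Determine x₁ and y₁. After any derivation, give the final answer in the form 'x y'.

721 57

√160 → a₀=12, period (1,1,1,5,1,1,1,24); ℓ=8 even so k=7
i=0: a=12 ⇒ p=12, q=1
i=1: a=1 ⇒ p=13, q=1
i=2: a=1 ⇒ p=25, q=2
…
i=4: a=5 ⇒ p=215, q=17
…
i=6: a=1 ⇒ p=468, q=37
i=7: a=1 ⇒ p=721, q=57
fundamental: x₁=721, y₁=57  (since 519841 − 160·3249 = 1)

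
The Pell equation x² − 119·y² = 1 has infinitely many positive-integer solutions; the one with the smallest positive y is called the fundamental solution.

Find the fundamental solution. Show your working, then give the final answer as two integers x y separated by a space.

120 11

[10; 1,9,1,20] for √119; ℓ=4 ⇒ convergent index 3
step 0: (10, 1)  from 10·(1,0) + (0,1)
…
step 2: (109, 10)  from 9·(11,1) + (10,1)
step 3: (120, 11)  from 1·(109,10) + (11,1)
fundamental: x₁=120, y₁=11  (since 14400 − 119·121 = 1)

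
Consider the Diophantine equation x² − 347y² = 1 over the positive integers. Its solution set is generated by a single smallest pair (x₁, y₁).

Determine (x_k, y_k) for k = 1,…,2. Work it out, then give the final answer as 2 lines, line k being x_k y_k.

√347 = [18; 1,1,1,2,4,…,1,1,36, …], period ℓ=14 (even) → k=13
k=0  a_k=18  p_k/q_k = 18/1
k=1  a_k=1  p_k/q_k = 19/1
…
k=3  a_k=1  p_k/q_k = 56/3
…
k=5  a_k=4  p_k/q_k = 652/35
k=6  a_k=1  p_k/q_k = 801/43
k=7  a_k=17  p_k/q_k = 14269/766
…
k=10  a_k=2  p_k/q_k = 164168/8813
k=11  a_k=1  p_k/q_k = 238717/12815
k=12  a_k=1  p_k/q_k = 402885/21628
k=13  a_k=1  p_k/q_k = 641602/34443
→ (641602, 34443).  Check: 641602²=411653126404, 347·34443²=411653126403, difference 1.
(641602+34443√347)^2 = 823306252807 + 44197395372√347

641602 34443
823306252807 44197395372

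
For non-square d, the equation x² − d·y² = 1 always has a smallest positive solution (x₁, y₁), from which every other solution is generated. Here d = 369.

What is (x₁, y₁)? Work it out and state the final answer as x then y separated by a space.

[19; 4,1,3,2,7,4,7,2,3,1,4,38] for √369; ℓ=12 ⇒ convergent index 11
a_0=19:  p_0=19·1+0=19,  q_0=19·0+1=1
a_1=4:  p_1=4·19+1=77,  q_1=4·1+0=4
…
a_3=3:  p_3=3·96+77=365,  q_3=3·5+4=19
a_4=2:  p_4=2·365+96=826,  q_4=2·19+5=43
…
a_6=4:  p_6=4·6147+826=25414,  q_6=4·320+43=1323
…
a_8=2:  p_8=2·184045+25414=393504,  q_8=2·9581+1323=20485
a_9=3:  p_9=3·393504+184045=1364557,  q_9=3·20485+9581=71036
a_10=1:  p_10=1·1364557+393504=1758061,  q_10=1·71036+20485=91521
a_11=4:  p_11=4·1758061+1364557=8396801,  q_11=4·91521+71036=437120
→ (8396801, 437120).  Check: 8396801²=70506267033601, 369·437120²=70506267033600, difference 1.

8396801 437120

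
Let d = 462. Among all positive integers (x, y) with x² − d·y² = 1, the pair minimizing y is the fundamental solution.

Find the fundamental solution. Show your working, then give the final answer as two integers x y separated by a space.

43 2

√462 = [21; 2,42, …], period ℓ=2 (even) → k=1
k=0  a_k=21  p_k/q_k = 21/1
k=1  a_k=2  p_k/q_k = 43/2
(x₁, y₁) = (43, 2);  43² − 462·2² = 1 ✓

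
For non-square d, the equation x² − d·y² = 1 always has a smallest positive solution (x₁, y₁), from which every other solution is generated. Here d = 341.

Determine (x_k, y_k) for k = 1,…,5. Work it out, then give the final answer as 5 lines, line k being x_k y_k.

√341 = [18; 2,6,1,8,2,…,6,2,36, …], period ℓ=14 (even) → k=13
step 0: (18, 1)  from 18·(1,0) + (0,1)
…
step 3: (277, 15)  from 1·(240,13) + (37,2)
…
step 5: (5189, 281)  from 2·(2456,133) + (277,15)
…
step 8: (28124, 1523)  from 1·(20479,1109) + (7645,414)
…
step 11: (718667, 38918)  from 1·(641940,34763) + (76727,4155)
step 12: (4953942, 268271)  from 6·(718667,38918) + (641940,34763)
step 13: (10626551, 575460)  from 2·(4953942,268271) + (718667,38918)
(x₁, y₁) = (10626551, 575460);  10626551² − 341·575460² = 1 ✓
(x_2, y_2) = (10626551·10626551 + 341·575460·575460, 10626551·575460 + 575460·10626551) = (225847172311201, 12230310076920)
(x_3, y_3) = (10626551·225847172311201 + 341·575460·12230310076920, 10626551·12230310076920 + 575460·225847172311201) = (4799952989541519968951, 259932027556408030380)
(x_4, y_4) = (10626551·4799952989541519968951 + 341·575460·259932027556408030380, 10626551·259932027556408030380 + 575460·4799952989541519968951) = (102013890481930631287980124801, 5524361894723138392975161840)
(x_5, y_5) = (10626551·102013890481930631287980124801 + 341·575460·5524361894723138392975161840, 10626551·5524361894723138392975161840 + 575460·102013890481930631287980124801) = (2168111619829296063734843424848413751, 117409826833463862093989641643997300)

10626551 575460
225847172311201 12230310076920
4799952989541519968951 259932027556408030380
102013890481930631287980124801 5524361894723138392975161840
2168111619829296063734843424848413751 117409826833463862093989641643997300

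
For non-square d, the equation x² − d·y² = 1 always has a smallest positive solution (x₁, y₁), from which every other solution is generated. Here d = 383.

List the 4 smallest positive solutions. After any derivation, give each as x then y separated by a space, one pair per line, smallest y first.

18768 959
704475647 35997024
26443197867024 1351184291905
992571874432137217 50718053544949056

√383 → a₀=19, period (1,1,3,19,3,1,1,38); ℓ=8 even so k=7
i=0: a=19 ⇒ p=19, q=1
i=1: a=1 ⇒ p=20, q=1
…
i=4: a=19 ⇒ p=2642, q=135
i=5: a=3 ⇒ p=8063, q=412
i=6: a=1 ⇒ p=10705, q=547
i=7: a=1 ⇒ p=18768, q=959
(x₁, y₁) = (18768, 959);  18768² − 383·959² = 1 ✓
(18768+959√383)^2 = 704475647 + 35997024√383
(18768+959√383)^3 = 26443197867024 + 1351184291905√383
(18768+959√383)^4 = 992571874432137217 + 50718053544949056√383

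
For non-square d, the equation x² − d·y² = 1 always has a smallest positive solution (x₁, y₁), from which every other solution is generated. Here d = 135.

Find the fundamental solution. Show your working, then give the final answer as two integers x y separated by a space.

244 21

√135 = [11; 1,1,1,1,1,1,1,22, …], period ℓ=8 (even) → k=7
k=0  a_k=11  p_k/q_k = 11/1
…
k=4  a_k=1  p_k/q_k = 58/5
k=5  a_k=1  p_k/q_k = 93/8
k=6  a_k=1  p_k/q_k = 151/13
k=7  a_k=1  p_k/q_k = 244/21
fundamental: x₁=244, y₁=21  (since 59536 − 135·441 = 1)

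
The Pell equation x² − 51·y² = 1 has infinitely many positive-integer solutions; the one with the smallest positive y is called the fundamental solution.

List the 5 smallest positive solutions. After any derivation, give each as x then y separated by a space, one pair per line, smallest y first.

50 7
4999 700
499850 69993
49980001 6998600
4997500250 699790007

d=51: √d = [7; 7,14] (ℓ=2, even), read p_1/q_1
k=0  a_k=7  p_k/q_k = 7/1
k=1  a_k=7  p_k/q_k = 50/7
(x₁, y₁) = (50, 7);  50² − 51·7² = 1 ✓
n=2: (50,7)∘(50,7) = (50·50+51·7·7, 50·7+7·50) = (4999,700)
n=3: (4999,700)∘(50,7) = (50·4999+51·7·700, 50·700+7·4999) = (499850,69993)
n=4: (499850,69993)∘(50,7) = (50·499850+51·7·69993, 50·69993+7·499850) = (49980001,6998600)
n=5: (49980001,6998600)∘(50,7) = (50·49980001+51·7·6998600, 50·6998600+7·49980001) = (4997500250,699790007)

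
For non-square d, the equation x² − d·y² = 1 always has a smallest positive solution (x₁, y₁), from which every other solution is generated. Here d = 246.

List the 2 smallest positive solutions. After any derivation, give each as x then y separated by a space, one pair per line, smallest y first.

√246 = [15; 1,2,5,1,14,1,5,2,1,30, …], period ℓ=10 (even) → k=9
step 0: (15, 1)  from 15·(1,0) + (0,1)
…
step 2: (47, 3)  from 2·(16,1) + (15,1)
…
step 5: (4423, 282)  from 14·(298,19) + (251,16)
step 6: (4721, 301)  from 1·(4423,282) + (298,19)
step 7: (28028, 1787)  from 5·(4721,301) + (4423,282)
step 8: (60777, 3875)  from 2·(28028,1787) + (4721,301)
step 9: (88805, 5662)  from 1·(60777,3875) + (28028,1787)
(x₁, y₁) = (88805, 5662);  88805² − 246·5662² = 1 ✓
n=2: (88805,5662)∘(88805,5662) = (88805·88805+246·5662·5662, 88805·5662+5662·88805) = (15772656049,1005627820)

88805 5662
15772656049 1005627820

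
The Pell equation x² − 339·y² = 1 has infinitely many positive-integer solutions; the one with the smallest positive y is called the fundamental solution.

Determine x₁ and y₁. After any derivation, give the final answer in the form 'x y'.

√339 = [18; 2,2,2,1,17,1,2,2,2,36, …], period ℓ=10 (even) → k=9
k=0  a_k=18  p_k/q_k = 18/1
k=1  a_k=2  p_k/q_k = 37/2
k=2  a_k=2  p_k/q_k = 92/5
…
k=5  a_k=17  p_k/q_k = 5542/301
k=6  a_k=1  p_k/q_k = 5855/318
k=7  a_k=2  p_k/q_k = 17252/937
k=8  a_k=2  p_k/q_k = 40359/2192
k=9  a_k=2  p_k/q_k = 97970/5321
fundamental: x₁=97970, y₁=5321  (since 9598120900 − 339·28313041 = 1)

97970 5321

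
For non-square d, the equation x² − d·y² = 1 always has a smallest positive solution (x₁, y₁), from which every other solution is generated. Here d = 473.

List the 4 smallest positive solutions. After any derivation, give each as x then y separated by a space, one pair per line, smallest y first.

[21; 1,2,1,42] for √473; ℓ=4 ⇒ convergent index 3
a_0=21:  p_0=21·1+0=21,  q_0=21·0+1=1
…
a_2=2:  p_2=2·22+21=65,  q_2=2·1+1=3
a_3=1:  p_3=1·65+22=87,  q_3=1·3+1=4
fundamental: x₁=87, y₁=4  (since 7569 − 473·16 = 1)
(87+4√473)^2 = 15137 + 696√473
(87+4√473)^3 = 2633751 + 121100√473
(87+4√473)^4 = 458257537 + 21070704√473

87 4
15137 696
2633751 121100
458257537 21070704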